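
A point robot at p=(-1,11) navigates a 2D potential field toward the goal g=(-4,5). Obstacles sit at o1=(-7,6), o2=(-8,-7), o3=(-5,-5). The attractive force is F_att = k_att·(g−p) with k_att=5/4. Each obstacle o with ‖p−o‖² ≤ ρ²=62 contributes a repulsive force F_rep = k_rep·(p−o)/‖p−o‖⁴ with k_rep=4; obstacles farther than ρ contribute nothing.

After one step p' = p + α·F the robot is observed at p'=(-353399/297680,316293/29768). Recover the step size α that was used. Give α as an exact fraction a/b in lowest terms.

F_att = 5/4·(g−p) = 5/4·(-3,-6) = (-3.7500,-7.5000)
o1: d²=61 ≤ ρ²=62; F_rep = 4·(6,5)/61² = (0.0064,0.0054)
o2: d²=373 > ρ²=62 → inactive
o3: d²=272 > ρ²=62 → inactive
F = F_att + ΣF_rep = (-3.7436,-7.4946)
Δp = p'−p = (-0.1872,-0.3747); α = Δx/Fx = (-55719/297680) / (-55719/14884) = 1/20
check: Δy/Fy = (-11155/29768) / (-55775/7442) = 1/20 ✓

α = 1/20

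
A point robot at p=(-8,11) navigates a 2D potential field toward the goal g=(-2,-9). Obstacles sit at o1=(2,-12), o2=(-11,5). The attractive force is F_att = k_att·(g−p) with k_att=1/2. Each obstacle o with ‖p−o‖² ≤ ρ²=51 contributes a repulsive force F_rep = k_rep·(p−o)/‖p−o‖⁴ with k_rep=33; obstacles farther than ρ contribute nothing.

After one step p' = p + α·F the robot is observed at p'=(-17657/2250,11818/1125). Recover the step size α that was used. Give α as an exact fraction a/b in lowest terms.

α = 1/20

F_att = 1/2·(g−p) = 1/2·(6,-20) = (3.0000,-10.0000)
o1: d²=629 > ρ²=51 → inactive
o2: d²=45 ≤ ρ²=51; F_rep = 33·(3,6)/45² = (0.0489,0.0978)
F = F_att + ΣF_rep = (3.0489,-9.9022)
Δp = p'−p = (0.1524,-0.4951); α = Δx/Fx = (343/2250) / (686/225) = 1/20
check: Δy/Fy = (-557/1125) / (-2228/225) = 1/20 ✓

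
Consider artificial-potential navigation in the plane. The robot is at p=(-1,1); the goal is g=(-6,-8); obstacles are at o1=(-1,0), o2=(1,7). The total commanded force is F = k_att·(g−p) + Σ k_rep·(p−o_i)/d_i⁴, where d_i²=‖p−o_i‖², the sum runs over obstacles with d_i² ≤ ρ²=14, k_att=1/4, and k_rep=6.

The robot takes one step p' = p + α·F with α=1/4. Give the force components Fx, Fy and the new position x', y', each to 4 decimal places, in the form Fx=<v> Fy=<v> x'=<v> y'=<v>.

Fx=-1.2500 Fy=3.7500 x'=-1.3125 y'=1.9375

F_att = 1/4·(g−p) = 1/4·(-5,-9) = (-1.2500,-2.2500)
o1: d²=1 ≤ ρ²=14; F_rep = 6·(0,1)/1² = (0.0000,6.0000)
o2: d²=40 > ρ²=14 → inactive
F = F_att + ΣF_rep = (-1.2500,3.7500)
p' = p + 1/4·F = (-1.3125,1.9375)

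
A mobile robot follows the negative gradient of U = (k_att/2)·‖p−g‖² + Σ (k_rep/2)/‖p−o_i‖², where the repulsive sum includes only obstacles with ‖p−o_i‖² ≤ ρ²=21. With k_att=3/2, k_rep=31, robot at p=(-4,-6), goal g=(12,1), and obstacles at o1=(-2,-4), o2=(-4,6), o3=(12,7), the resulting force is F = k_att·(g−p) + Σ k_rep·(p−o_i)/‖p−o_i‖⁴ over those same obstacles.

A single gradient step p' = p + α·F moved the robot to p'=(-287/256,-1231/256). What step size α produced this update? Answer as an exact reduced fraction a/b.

F_att = 3/2·(g−p) = 3/2·(16,7) = (24.0000,10.5000)
o1: d²=8 ≤ ρ²=21; F_rep = 31·(-2,-2)/8² = (-0.9688,-0.9688)
o2: d²=144 > ρ²=21 → inactive
o3: d²=425 > ρ²=21 → inactive
F = F_att + ΣF_rep = (23.0312,9.5312)
Δp = p'−p = (2.8789,1.1914); α = Δx/Fx = (737/256) / (737/32) = 1/8
check: Δy/Fy = (305/256) / (305/32) = 1/8 ✓

α = 1/8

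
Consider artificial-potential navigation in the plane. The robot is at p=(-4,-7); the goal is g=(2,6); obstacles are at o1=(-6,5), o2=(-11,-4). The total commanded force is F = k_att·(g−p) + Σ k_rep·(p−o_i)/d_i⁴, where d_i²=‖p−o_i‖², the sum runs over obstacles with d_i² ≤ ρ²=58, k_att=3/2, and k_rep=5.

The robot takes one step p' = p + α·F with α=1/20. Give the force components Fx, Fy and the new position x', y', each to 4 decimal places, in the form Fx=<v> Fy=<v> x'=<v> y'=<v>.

F_att = 3/2·(g−p) = 3/2·(6,13) = (9.0000,19.5000)
o1: d²=148 > ρ²=58 → inactive
o2: d²=58 ≤ ρ²=58; F_rep = 5·(7,-3)/58² = (0.0104,-0.0045)
F = F_att + ΣF_rep = (9.0104,19.4955)
p' = p + 1/20·F = (-3.5495,-6.0252)

Fx=9.0104 Fy=19.4955 x'=-3.5495 y'=-6.0252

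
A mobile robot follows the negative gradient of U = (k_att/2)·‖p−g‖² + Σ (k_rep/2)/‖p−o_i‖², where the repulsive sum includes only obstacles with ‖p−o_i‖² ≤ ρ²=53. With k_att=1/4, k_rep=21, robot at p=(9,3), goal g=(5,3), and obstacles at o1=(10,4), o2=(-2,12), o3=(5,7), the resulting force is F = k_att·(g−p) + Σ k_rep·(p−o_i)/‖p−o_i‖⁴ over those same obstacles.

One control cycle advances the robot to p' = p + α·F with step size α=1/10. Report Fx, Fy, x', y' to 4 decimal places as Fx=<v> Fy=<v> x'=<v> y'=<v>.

Fx=-6.1680 Fy=-5.3320 x'=8.3832 y'=2.4668

F_att = 1/4·(g−p) = 1/4·(-4,0) = (-1.0000,0.0000)
o1: d²=2 ≤ ρ²=53; F_rep = 21·(-1,-1)/2² = (-5.2500,-5.2500)
o2: d²=202 > ρ²=53 → inactive
o3: d²=32 ≤ ρ²=53; F_rep = 21·(4,-4)/32² = (0.0820,-0.0820)
F = F_att + ΣF_rep = (-6.1680,-5.3320)
p' = p + 1/10·F = (8.3832,2.4668)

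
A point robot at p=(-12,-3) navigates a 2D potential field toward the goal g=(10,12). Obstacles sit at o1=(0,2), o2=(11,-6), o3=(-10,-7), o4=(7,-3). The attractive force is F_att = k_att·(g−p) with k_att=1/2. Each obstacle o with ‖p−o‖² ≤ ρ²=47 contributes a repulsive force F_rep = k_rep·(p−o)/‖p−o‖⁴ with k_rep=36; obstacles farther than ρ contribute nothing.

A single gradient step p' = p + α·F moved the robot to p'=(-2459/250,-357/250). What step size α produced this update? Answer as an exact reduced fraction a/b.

α = 1/5

F_att = 1/2·(g−p) = 1/2·(22,15) = (11.0000,7.5000)
o1: d²=169 > ρ²=47 → inactive
o2: d²=538 > ρ²=47 → inactive
o3: d²=20 ≤ ρ²=47; F_rep = 36·(-2,4)/20² = (-0.1800,0.3600)
o4: d²=361 > ρ²=47 → inactive
F = F_att + ΣF_rep = (10.8200,7.8600)
Δp = p'−p = (2.1640,1.5720); α = Δx/Fx = (541/250) / (541/50) = 1/5
check: Δy/Fy = (393/250) / (393/50) = 1/5 ✓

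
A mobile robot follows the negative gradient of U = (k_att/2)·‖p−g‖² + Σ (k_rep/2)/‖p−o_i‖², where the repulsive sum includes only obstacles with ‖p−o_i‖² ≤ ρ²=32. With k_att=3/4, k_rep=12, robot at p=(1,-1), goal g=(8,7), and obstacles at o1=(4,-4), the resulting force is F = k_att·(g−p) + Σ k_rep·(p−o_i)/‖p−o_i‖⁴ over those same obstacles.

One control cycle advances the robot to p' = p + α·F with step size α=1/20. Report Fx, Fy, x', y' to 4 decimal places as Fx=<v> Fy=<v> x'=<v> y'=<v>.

Fx=5.1389 Fy=6.1111 x'=1.2569 y'=-0.6944

F_att = 3/4·(g−p) = 3/4·(7,8) = (5.2500,6.0000)
o1: d²=18 ≤ ρ²=32; F_rep = 12·(-3,3)/18² = (-0.1111,0.1111)
F = F_att + ΣF_rep = (5.1389,6.1111)
p' = p + 1/20·F = (1.2569,-0.6944)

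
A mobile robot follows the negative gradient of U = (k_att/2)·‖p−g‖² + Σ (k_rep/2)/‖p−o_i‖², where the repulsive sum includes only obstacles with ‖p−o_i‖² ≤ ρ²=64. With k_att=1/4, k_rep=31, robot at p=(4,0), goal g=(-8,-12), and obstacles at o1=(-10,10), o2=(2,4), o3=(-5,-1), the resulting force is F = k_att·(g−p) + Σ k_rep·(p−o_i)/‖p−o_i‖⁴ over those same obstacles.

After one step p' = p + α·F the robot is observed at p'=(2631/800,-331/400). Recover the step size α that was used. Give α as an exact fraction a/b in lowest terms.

F_att = 1/4·(g−p) = 1/4·(-12,-12) = (-3.0000,-3.0000)
o1: d²=296 > ρ²=64 → inactive
o2: d²=20 ≤ ρ²=64; F_rep = 31·(2,-4)/20² = (0.1550,-0.3100)
o3: d²=82 > ρ²=64 → inactive
F = F_att + ΣF_rep = (-2.8450,-3.3100)
Δp = p'−p = (-0.7113,-0.8275); α = Δx/Fx = (-569/800) / (-569/200) = 1/4
check: Δy/Fy = (-331/400) / (-331/100) = 1/4 ✓

α = 1/4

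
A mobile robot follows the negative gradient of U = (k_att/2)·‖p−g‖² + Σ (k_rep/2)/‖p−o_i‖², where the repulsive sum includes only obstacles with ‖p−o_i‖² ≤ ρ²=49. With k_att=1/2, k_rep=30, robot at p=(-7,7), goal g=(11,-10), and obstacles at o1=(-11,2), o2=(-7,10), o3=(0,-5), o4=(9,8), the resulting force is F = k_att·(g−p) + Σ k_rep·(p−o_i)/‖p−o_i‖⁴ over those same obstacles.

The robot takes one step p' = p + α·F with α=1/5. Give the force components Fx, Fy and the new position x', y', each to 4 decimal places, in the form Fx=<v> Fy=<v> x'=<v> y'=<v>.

F_att = 1/2·(g−p) = 1/2·(18,-17) = (9.0000,-8.5000)
o1: d²=41 ≤ ρ²=49; F_rep = 30·(4,5)/41² = (0.0714,0.0892)
o2: d²=9 ≤ ρ²=49; F_rep = 30·(0,-3)/9² = (0.0000,-1.1111)
o3: d²=193 > ρ²=49 → inactive
o4: d²=257 > ρ²=49 → inactive
F = F_att + ΣF_rep = (9.0714,-9.5219)
p' = p + 1/5·F = (-5.1857,5.0956)

Fx=9.0714 Fy=-9.5219 x'=-5.1857 y'=5.0956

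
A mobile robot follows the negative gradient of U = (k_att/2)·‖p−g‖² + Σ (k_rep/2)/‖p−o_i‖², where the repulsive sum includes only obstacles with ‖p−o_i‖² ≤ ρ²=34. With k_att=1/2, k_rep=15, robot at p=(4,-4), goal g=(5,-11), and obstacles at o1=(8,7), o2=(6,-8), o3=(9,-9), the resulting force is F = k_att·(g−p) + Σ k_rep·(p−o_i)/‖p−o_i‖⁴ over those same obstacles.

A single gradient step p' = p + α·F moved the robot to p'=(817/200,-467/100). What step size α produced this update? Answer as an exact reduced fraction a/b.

F_att = 1/2·(g−p) = 1/2·(1,-7) = (0.5000,-3.5000)
o1: d²=137 > ρ²=34 → inactive
o2: d²=20 ≤ ρ²=34; F_rep = 15·(-2,4)/20² = (-0.0750,0.1500)
o3: d²=50 > ρ²=34 → inactive
F = F_att + ΣF_rep = (0.4250,-3.3500)
Δp = p'−p = (0.0850,-0.6700); α = Δx/Fx = (17/200) / (17/40) = 1/5
check: Δy/Fy = (-67/100) / (-67/20) = 1/5 ✓

α = 1/5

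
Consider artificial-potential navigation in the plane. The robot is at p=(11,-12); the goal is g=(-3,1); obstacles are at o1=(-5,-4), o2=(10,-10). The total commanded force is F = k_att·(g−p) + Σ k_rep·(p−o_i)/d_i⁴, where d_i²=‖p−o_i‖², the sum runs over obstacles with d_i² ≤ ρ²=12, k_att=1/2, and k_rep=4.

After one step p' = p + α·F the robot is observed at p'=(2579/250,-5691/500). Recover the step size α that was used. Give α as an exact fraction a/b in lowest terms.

F_att = 1/2·(g−p) = 1/2·(-14,13) = (-7.0000,6.5000)
o1: d²=320 > ρ²=12 → inactive
o2: d²=5 ≤ ρ²=12; F_rep = 4·(1,-2)/5² = (0.1600,-0.3200)
F = F_att + ΣF_rep = (-6.8400,6.1800)
Δp = p'−p = (-0.6840,0.6180); α = Δx/Fx = (-171/250) / (-171/25) = 1/10
check: Δy/Fy = (309/500) / (309/50) = 1/10 ✓

α = 1/10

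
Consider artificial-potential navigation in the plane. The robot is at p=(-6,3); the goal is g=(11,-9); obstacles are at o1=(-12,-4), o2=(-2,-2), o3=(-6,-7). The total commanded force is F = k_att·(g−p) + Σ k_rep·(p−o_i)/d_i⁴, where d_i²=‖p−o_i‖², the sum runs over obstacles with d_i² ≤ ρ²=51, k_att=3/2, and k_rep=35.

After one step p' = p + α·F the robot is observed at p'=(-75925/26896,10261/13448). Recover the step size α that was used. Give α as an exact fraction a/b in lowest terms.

α = 1/8

F_att = 3/2·(g−p) = 3/2·(17,-12) = (25.5000,-18.0000)
o1: d²=85 > ρ²=51 → inactive
o2: d²=41 ≤ ρ²=51; F_rep = 35·(-4,5)/41² = (-0.0833,0.1041)
o3: d²=100 > ρ²=51 → inactive
F = F_att + ΣF_rep = (25.4167,-17.8959)
Δp = p'−p = (3.1771,-2.2370); α = Δx/Fx = (85451/26896) / (85451/3362) = 1/8
check: Δy/Fy = (-30083/13448) / (-30083/1681) = 1/8 ✓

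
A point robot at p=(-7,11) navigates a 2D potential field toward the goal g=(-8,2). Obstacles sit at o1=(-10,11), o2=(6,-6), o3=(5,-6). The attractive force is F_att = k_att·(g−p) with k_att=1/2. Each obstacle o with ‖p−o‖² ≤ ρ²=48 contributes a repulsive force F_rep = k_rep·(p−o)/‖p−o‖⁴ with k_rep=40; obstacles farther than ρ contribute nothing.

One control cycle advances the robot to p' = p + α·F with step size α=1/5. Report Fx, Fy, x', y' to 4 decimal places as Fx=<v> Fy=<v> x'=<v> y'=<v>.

F_att = 1/2·(g−p) = 1/2·(-1,-9) = (-0.5000,-4.5000)
o1: d²=9 ≤ ρ²=48; F_rep = 40·(3,0)/9² = (1.4815,0.0000)
o2: d²=458 > ρ²=48 → inactive
o3: d²=433 > ρ²=48 → inactive
F = F_att + ΣF_rep = (0.9815,-4.5000)
p' = p + 1/5·F = (-6.8037,10.1000)

Fx=0.9815 Fy=-4.5000 x'=-6.8037 y'=10.1000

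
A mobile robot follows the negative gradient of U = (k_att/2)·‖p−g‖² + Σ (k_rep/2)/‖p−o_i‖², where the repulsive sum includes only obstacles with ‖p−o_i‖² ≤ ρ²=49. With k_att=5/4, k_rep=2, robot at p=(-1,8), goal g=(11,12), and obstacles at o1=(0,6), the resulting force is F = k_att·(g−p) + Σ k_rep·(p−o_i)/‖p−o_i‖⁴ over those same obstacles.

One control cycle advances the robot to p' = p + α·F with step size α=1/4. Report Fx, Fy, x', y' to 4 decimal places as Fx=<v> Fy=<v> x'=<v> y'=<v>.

F_att = 5/4·(g−p) = 5/4·(12,4) = (15.0000,5.0000)
o1: d²=5 ≤ ρ²=49; F_rep = 2·(-1,2)/5² = (-0.0800,0.1600)
F = F_att + ΣF_rep = (14.9200,5.1600)
p' = p + 1/4·F = (2.7300,9.2900)

Fx=14.9200 Fy=5.1600 x'=2.7300 y'=9.2900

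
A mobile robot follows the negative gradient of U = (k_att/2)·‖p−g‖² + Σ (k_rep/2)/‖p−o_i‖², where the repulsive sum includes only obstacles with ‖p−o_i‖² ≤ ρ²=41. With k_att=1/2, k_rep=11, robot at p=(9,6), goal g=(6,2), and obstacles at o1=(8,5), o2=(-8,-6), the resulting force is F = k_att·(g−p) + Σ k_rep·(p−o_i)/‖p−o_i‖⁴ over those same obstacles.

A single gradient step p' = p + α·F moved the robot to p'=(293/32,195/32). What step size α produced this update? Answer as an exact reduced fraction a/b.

F_att = 1/2·(g−p) = 1/2·(-3,-4) = (-1.5000,-2.0000)
o1: d²=2 ≤ ρ²=41; F_rep = 11·(1,1)/2² = (2.7500,2.7500)
o2: d²=433 > ρ²=41 → inactive
F = F_att + ΣF_rep = (1.2500,0.7500)
Δp = p'−p = (0.1562,0.0938); α = Δx/Fx = (5/32) / (5/4) = 1/8
check: Δy/Fy = (3/32) / (3/4) = 1/8 ✓

α = 1/8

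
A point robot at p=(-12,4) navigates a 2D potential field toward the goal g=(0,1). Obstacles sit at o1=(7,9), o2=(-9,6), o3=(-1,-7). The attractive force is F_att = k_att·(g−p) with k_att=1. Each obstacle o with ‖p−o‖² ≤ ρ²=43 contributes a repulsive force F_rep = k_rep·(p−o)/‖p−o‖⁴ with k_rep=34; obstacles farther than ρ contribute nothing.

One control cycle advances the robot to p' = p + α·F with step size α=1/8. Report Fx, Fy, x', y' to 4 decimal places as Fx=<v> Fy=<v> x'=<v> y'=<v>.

Fx=11.3964 Fy=-3.4024 x'=-10.5754 y'=3.5747

F_att = 1·(g−p) = 1·(12,-3) = (12.0000,-3.0000)
o1: d²=386 > ρ²=43 → inactive
o2: d²=13 ≤ ρ²=43; F_rep = 34·(-3,-2)/13² = (-0.6036,-0.4024)
o3: d²=242 > ρ²=43 → inactive
F = F_att + ΣF_rep = (11.3964,-3.4024)
p' = p + 1/8·F = (-10.5754,3.5747)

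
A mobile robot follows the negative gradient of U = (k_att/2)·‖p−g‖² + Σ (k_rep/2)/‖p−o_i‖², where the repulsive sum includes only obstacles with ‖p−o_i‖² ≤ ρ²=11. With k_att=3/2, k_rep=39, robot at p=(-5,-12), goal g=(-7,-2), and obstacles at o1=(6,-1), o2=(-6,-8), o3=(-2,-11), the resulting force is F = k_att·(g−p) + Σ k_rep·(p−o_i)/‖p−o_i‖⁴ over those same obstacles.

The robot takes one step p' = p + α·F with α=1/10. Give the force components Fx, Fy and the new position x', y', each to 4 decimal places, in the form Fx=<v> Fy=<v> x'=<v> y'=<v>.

F_att = 3/2·(g−p) = 3/2·(-2,10) = (-3.0000,15.0000)
o1: d²=242 > ρ²=11 → inactive
o2: d²=17 > ρ²=11 → inactive
o3: d²=10 ≤ ρ²=11; F_rep = 39·(-3,-1)/10² = (-1.1700,-0.3900)
F = F_att + ΣF_rep = (-4.1700,14.6100)
p' = p + 1/10·F = (-5.4170,-10.5390)

Fx=-4.1700 Fy=14.6100 x'=-5.4170 y'=-10.5390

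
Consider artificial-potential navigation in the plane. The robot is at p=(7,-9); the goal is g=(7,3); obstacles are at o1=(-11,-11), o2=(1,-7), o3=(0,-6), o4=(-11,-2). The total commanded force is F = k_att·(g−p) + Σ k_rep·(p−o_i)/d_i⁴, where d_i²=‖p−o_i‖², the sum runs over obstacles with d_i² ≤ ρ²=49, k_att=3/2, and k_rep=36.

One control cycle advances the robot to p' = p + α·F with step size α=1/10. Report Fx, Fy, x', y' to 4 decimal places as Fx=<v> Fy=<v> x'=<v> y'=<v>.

Fx=0.1350 Fy=17.9550 x'=7.0135 y'=-7.2045

F_att = 3/2·(g−p) = 3/2·(0,12) = (0.0000,18.0000)
o1: d²=328 > ρ²=49 → inactive
o2: d²=40 ≤ ρ²=49; F_rep = 36·(6,-2)/40² = (0.1350,-0.0450)
o3: d²=58 > ρ²=49 → inactive
o4: d²=373 > ρ²=49 → inactive
F = F_att + ΣF_rep = (0.1350,17.9550)
p' = p + 1/10·F = (7.0135,-7.2045)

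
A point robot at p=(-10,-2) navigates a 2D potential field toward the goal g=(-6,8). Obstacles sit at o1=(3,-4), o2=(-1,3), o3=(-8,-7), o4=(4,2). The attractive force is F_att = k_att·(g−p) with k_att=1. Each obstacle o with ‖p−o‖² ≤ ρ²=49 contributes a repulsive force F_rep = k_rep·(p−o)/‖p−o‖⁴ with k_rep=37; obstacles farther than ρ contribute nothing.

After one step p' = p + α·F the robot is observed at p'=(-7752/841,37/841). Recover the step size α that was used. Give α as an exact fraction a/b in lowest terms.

α = 1/5

F_att = 1·(g−p) = 1·(4,10) = (4.0000,10.0000)
o1: d²=173 > ρ²=49 → inactive
o2: d²=106 > ρ²=49 → inactive
o3: d²=29 ≤ ρ²=49; F_rep = 37·(-2,5)/29² = (-0.0880,0.2200)
o4: d²=212 > ρ²=49 → inactive
F = F_att + ΣF_rep = (3.9120,10.2200)
Δp = p'−p = (0.7824,2.0440); α = Δx/Fx = (658/841) / (3290/841) = 1/5
check: Δy/Fy = (1719/841) / (8595/841) = 1/5 ✓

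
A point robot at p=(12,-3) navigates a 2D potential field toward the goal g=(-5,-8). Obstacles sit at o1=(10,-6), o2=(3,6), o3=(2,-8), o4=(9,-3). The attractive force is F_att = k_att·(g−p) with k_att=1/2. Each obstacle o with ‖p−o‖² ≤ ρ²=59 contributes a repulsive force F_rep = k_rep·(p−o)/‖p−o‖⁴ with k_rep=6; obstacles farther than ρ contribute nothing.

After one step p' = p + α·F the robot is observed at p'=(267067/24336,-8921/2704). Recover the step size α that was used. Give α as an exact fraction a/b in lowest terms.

α = 1/8

F_att = 1/2·(g−p) = 1/2·(-17,-5) = (-8.5000,-2.5000)
o1: d²=13 ≤ ρ²=59; F_rep = 6·(2,3)/13² = (0.0710,0.1065)
o2: d²=162 > ρ²=59 → inactive
o3: d²=125 > ρ²=59 → inactive
o4: d²=9 ≤ ρ²=59; F_rep = 6·(3,0)/9² = (0.2222,0.0000)
F = F_att + ΣF_rep = (-8.2068,-2.3935)
Δp = p'−p = (-1.0258,-0.2992); α = Δx/Fx = (-24965/24336) / (-24965/3042) = 1/8
check: Δy/Fy = (-809/2704) / (-809/338) = 1/8 ✓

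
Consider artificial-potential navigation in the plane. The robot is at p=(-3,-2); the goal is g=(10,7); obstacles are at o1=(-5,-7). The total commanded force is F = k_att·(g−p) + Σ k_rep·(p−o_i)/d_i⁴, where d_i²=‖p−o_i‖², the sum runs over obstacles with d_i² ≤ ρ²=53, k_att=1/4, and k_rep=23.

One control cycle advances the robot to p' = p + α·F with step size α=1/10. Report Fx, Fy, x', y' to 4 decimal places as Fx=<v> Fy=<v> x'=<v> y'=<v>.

F_att = 1/4·(g−p) = 1/4·(13,9) = (3.2500,2.2500)
o1: d²=29 ≤ ρ²=53; F_rep = 23·(2,5)/29² = (0.0547,0.1367)
F = F_att + ΣF_rep = (3.3047,2.3867)
p' = p + 1/10·F = (-2.6695,-1.7613)

Fx=3.3047 Fy=2.3867 x'=-2.6695 y'=-1.7613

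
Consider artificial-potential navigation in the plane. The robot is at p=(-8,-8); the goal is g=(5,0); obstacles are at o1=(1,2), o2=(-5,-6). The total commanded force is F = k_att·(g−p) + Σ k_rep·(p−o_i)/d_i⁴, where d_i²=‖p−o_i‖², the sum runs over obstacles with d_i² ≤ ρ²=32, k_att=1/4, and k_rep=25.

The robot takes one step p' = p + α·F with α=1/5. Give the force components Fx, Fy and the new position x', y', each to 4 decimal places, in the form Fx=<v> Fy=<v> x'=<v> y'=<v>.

F_att = 1/4·(g−p) = 1/4·(13,8) = (3.2500,2.0000)
o1: d²=181 > ρ²=32 → inactive
o2: d²=13 ≤ ρ²=32; F_rep = 25·(-3,-2)/13² = (-0.4438,-0.2959)
F = F_att + ΣF_rep = (2.8062,1.7041)
p' = p + 1/5·F = (-7.4388,-7.6592)

Fx=2.8062 Fy=1.7041 x'=-7.4388 y'=-7.6592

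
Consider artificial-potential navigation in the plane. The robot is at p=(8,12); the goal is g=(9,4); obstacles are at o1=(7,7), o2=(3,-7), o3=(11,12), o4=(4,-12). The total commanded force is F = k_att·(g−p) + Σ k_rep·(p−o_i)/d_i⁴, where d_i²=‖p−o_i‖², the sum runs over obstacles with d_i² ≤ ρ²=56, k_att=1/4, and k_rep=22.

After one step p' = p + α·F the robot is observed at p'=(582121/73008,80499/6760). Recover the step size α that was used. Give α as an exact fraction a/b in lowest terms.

F_att = 1/4·(g−p) = 1/4·(1,-8) = (0.2500,-2.0000)
o1: d²=26 ≤ ρ²=56; F_rep = 22·(1,5)/26² = (0.0325,0.1627)
o2: d²=386 > ρ²=56 → inactive
o3: d²=9 ≤ ρ²=56; F_rep = 22·(-3,0)/9² = (-0.8148,0.0000)
o4: d²=592 > ρ²=56 → inactive
F = F_att + ΣF_rep = (-0.5323,-1.8373)
Δp = p'−p = (-0.0266,-0.0919); α = Δx/Fx = (-1943/73008) / (-9715/18252) = 1/20
check: Δy/Fy = (-621/6760) / (-621/338) = 1/20 ✓

α = 1/20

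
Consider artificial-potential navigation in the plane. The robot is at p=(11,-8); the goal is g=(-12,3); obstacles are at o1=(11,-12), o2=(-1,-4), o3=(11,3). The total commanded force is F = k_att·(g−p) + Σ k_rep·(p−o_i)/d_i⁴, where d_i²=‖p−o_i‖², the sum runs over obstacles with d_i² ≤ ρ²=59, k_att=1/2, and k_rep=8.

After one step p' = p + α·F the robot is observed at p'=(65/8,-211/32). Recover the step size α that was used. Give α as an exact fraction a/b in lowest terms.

F_att = 1/2·(g−p) = 1/2·(-23,11) = (-11.5000,5.5000)
o1: d²=16 ≤ ρ²=59; F_rep = 8·(0,4)/16² = (0.0000,0.1250)
o2: d²=160 > ρ²=59 → inactive
o3: d²=121 > ρ²=59 → inactive
F = F_att + ΣF_rep = (-11.5000,5.6250)
Δp = p'−p = (-2.8750,1.4062); α = Δx/Fx = (-23/8) / (-23/2) = 1/4
check: Δy/Fy = (45/32) / (45/8) = 1/4 ✓

α = 1/4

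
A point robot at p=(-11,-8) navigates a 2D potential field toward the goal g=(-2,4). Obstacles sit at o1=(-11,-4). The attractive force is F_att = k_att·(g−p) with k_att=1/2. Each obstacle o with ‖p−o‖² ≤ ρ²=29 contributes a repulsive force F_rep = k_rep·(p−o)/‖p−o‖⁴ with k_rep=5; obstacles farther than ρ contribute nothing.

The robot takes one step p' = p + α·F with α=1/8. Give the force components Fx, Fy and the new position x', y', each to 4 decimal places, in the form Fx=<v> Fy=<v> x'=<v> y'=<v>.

Fx=4.5000 Fy=5.9219 x'=-10.4375 y'=-7.2598

F_att = 1/2·(g−p) = 1/2·(9,12) = (4.5000,6.0000)
o1: d²=16 ≤ ρ²=29; F_rep = 5·(0,-4)/16² = (0.0000,-0.0781)
F = F_att + ΣF_rep = (4.5000,5.9219)
p' = p + 1/8·F = (-10.4375,-7.2598)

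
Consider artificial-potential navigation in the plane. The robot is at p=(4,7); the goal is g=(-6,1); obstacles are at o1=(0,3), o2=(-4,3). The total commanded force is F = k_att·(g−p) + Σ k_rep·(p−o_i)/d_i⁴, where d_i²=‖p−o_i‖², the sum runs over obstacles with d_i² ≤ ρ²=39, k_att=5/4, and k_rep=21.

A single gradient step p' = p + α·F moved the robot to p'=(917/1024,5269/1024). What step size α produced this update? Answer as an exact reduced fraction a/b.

α = 1/4

F_att = 5/4·(g−p) = 5/4·(-10,-6) = (-12.5000,-7.5000)
o1: d²=32 ≤ ρ²=39; F_rep = 21·(4,4)/32² = (0.0820,0.0820)
o2: d²=80 > ρ²=39 → inactive
F = F_att + ΣF_rep = (-12.4180,-7.4180)
Δp = p'−p = (-3.1045,-1.8545); α = Δx/Fx = (-3179/1024) / (-3179/256) = 1/4
check: Δy/Fy = (-1899/1024) / (-1899/256) = 1/4 ✓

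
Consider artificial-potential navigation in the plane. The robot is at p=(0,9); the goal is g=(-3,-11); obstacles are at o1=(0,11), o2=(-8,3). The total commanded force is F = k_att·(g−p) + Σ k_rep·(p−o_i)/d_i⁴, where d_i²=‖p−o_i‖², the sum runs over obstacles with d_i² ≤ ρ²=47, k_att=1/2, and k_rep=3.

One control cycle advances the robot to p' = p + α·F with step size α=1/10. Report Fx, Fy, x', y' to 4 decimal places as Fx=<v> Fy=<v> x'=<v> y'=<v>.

F_att = 1/2·(g−p) = 1/2·(-3,-20) = (-1.5000,-10.0000)
o1: d²=4 ≤ ρ²=47; F_rep = 3·(0,-2)/4² = (0.0000,-0.3750)
o2: d²=100 > ρ²=47 → inactive
F = F_att + ΣF_rep = (-1.5000,-10.3750)
p' = p + 1/10·F = (-0.1500,7.9625)

Fx=-1.5000 Fy=-10.3750 x'=-0.1500 y'=7.9625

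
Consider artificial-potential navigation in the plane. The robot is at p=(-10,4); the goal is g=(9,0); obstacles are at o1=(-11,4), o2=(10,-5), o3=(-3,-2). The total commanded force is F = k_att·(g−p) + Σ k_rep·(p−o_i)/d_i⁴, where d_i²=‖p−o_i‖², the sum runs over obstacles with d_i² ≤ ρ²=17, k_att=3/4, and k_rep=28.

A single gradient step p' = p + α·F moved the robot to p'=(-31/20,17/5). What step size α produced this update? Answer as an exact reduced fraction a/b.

F_att = 3/4·(g−p) = 3/4·(19,-4) = (14.2500,-3.0000)
o1: d²=1 ≤ ρ²=17; F_rep = 28·(1,0)/1² = (28.0000,0.0000)
o2: d²=481 > ρ²=17 → inactive
o3: d²=85 > ρ²=17 → inactive
F = F_att + ΣF_rep = (42.2500,-3.0000)
Δp = p'−p = (8.4500,-0.6000); α = Δx/Fx = (169/20) / (169/4) = 1/5
check: Δy/Fy = (-3/5) / (-3) = 1/5 ✓

α = 1/5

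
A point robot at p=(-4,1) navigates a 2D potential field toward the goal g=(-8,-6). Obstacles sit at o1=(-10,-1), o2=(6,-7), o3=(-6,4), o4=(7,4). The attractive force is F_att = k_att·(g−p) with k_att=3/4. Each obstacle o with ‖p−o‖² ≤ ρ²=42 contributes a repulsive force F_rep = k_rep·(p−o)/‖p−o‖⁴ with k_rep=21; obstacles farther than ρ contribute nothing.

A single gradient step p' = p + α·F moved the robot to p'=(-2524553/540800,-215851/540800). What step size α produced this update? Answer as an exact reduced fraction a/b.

α = 1/4

F_att = 3/4·(g−p) = 3/4·(-4,-7) = (-3.0000,-5.2500)
o1: d²=40 ≤ ρ²=42; F_rep = 21·(6,2)/40² = (0.0788,0.0262)
o2: d²=164 > ρ²=42 → inactive
o3: d²=13 ≤ ρ²=42; F_rep = 21·(2,-3)/13² = (0.2485,-0.3728)
o4: d²=130 > ρ²=42 → inactive
F = F_att + ΣF_rep = (-2.6727,-5.5965)
Δp = p'−p = (-0.6682,-1.3991); α = Δx/Fx = (-361353/540800) / (-361353/135200) = 1/4
check: Δy/Fy = (-756651/540800) / (-756651/135200) = 1/4 ✓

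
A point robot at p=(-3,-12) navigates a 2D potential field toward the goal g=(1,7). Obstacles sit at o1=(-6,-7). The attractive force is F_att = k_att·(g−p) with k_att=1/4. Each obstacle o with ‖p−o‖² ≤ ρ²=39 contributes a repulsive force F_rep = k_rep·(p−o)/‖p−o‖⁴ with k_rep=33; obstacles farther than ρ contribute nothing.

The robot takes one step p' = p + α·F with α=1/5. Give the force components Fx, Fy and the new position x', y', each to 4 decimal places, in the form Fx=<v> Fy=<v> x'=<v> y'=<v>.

Fx=1.0856 Fy=4.6073 x'=-2.7829 y'=-11.0785

F_att = 1/4·(g−p) = 1/4·(4,19) = (1.0000,4.7500)
o1: d²=34 ≤ ρ²=39; F_rep = 33·(3,-5)/34² = (0.0856,-0.1427)
F = F_att + ΣF_rep = (1.0856,4.6073)
p' = p + 1/5·F = (-2.7829,-11.0785)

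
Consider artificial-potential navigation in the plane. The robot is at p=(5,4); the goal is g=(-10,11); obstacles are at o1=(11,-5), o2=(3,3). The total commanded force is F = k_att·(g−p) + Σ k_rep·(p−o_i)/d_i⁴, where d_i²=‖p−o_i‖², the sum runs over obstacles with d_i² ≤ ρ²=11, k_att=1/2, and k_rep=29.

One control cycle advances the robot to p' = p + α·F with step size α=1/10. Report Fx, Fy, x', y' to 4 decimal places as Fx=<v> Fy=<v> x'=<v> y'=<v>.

F_att = 1/2·(g−p) = 1/2·(-15,7) = (-7.5000,3.5000)
o1: d²=117 > ρ²=11 → inactive
o2: d²=5 ≤ ρ²=11; F_rep = 29·(2,1)/5² = (2.3200,1.1600)
F = F_att + ΣF_rep = (-5.1800,4.6600)
p' = p + 1/10·F = (4.4820,4.4660)

Fx=-5.1800 Fy=4.6600 x'=4.4820 y'=4.4660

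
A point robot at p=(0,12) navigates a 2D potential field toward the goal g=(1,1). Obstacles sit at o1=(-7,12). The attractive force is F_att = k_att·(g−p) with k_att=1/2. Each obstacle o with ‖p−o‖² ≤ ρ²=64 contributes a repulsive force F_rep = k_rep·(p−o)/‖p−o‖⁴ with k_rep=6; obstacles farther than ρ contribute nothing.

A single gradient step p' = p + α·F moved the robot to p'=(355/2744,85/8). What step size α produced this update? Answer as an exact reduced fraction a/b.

α = 1/4

F_att = 1/2·(g−p) = 1/2·(1,-11) = (0.5000,-5.5000)
o1: d²=49 ≤ ρ²=64; F_rep = 6·(7,0)/49² = (0.0175,0.0000)
F = F_att + ΣF_rep = (0.5175,-5.5000)
Δp = p'−p = (0.1294,-1.3750); α = Δx/Fx = (355/2744) / (355/686) = 1/4
check: Δy/Fy = (-11/8) / (-11/2) = 1/4 ✓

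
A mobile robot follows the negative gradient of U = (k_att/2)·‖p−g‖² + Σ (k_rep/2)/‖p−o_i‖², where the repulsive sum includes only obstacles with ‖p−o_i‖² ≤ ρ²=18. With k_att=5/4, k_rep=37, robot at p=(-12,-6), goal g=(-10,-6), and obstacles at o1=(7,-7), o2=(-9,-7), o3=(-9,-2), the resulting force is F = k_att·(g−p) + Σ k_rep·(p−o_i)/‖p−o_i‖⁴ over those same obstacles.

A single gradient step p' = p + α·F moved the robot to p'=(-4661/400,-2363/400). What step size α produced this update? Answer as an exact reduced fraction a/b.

F_att = 5/4·(g−p) = 5/4·(2,0) = (2.5000,0.0000)
o1: d²=362 > ρ²=18 → inactive
o2: d²=10 ≤ ρ²=18; F_rep = 37·(-3,1)/10² = (-1.1100,0.3700)
o3: d²=25 > ρ²=18 → inactive
F = F_att + ΣF_rep = (1.3900,0.3700)
Δp = p'−p = (0.3475,0.0925); α = Δx/Fx = (139/400) / (139/100) = 1/4
check: Δy/Fy = (37/400) / (37/100) = 1/4 ✓

α = 1/4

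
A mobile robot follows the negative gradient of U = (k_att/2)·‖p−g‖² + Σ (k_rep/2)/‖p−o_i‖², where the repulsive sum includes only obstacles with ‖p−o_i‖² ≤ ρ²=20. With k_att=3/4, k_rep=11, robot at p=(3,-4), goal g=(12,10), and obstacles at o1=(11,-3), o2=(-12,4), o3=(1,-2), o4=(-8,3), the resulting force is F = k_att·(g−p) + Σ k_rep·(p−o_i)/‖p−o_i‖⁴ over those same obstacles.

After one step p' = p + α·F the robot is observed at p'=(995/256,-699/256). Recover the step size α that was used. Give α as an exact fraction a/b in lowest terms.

F_att = 3/4·(g−p) = 3/4·(9,14) = (6.7500,10.5000)
o1: d²=65 > ρ²=20 → inactive
o2: d²=289 > ρ²=20 → inactive
o3: d²=8 ≤ ρ²=20; F_rep = 11·(2,-2)/8² = (0.3438,-0.3438)
o4: d²=170 > ρ²=20 → inactive
F = F_att + ΣF_rep = (7.0938,10.1562)
Δp = p'−p = (0.8867,1.2695); α = Δx/Fx = (227/256) / (227/32) = 1/8
check: Δy/Fy = (325/256) / (325/32) = 1/8 ✓

α = 1/8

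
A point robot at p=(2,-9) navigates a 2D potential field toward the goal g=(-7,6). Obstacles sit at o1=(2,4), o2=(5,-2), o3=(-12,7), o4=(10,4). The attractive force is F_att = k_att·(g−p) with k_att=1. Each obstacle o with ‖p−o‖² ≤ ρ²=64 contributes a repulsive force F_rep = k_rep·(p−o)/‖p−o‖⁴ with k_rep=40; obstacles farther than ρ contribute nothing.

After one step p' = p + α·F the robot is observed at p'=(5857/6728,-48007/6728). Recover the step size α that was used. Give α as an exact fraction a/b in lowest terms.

α = 1/8

F_att = 1·(g−p) = 1·(-9,15) = (-9.0000,15.0000)
o1: d²=169 > ρ²=64 → inactive
o2: d²=58 ≤ ρ²=64; F_rep = 40·(-3,-7)/58² = (-0.0357,-0.0832)
o3: d²=452 > ρ²=64 → inactive
o4: d²=233 > ρ²=64 → inactive
F = F_att + ΣF_rep = (-9.0357,14.9168)
Δp = p'−p = (-1.1295,1.8646); α = Δx/Fx = (-7599/6728) / (-7599/841) = 1/8
check: Δy/Fy = (12545/6728) / (12545/841) = 1/8 ✓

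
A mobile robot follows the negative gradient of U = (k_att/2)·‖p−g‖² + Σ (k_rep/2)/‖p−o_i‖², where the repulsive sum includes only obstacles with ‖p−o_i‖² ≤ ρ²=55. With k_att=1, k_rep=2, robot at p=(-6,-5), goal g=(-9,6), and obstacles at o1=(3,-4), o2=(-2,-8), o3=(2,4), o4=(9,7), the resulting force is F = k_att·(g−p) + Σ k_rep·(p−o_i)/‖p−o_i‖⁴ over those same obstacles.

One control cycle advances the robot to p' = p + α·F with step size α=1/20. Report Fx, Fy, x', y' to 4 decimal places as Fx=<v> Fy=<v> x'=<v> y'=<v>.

Fx=-3.0128 Fy=11.0096 x'=-6.1506 y'=-4.4495

F_att = 1·(g−p) = 1·(-3,11) = (-3.0000,11.0000)
o1: d²=82 > ρ²=55 → inactive
o2: d²=25 ≤ ρ²=55; F_rep = 2·(-4,3)/25² = (-0.0128,0.0096)
o3: d²=145 > ρ²=55 → inactive
o4: d²=369 > ρ²=55 → inactive
F = F_att + ΣF_rep = (-3.0128,11.0096)
p' = p + 1/20·F = (-6.1506,-4.4495)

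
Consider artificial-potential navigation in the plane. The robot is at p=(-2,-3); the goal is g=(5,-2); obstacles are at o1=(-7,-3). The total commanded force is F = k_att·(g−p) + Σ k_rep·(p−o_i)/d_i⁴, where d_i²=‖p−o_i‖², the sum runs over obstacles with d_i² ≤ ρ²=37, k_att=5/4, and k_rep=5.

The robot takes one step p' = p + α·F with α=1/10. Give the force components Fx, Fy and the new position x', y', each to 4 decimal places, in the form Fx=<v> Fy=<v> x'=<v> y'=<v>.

Fx=8.7900 Fy=1.2500 x'=-1.1210 y'=-2.8750

F_att = 5/4·(g−p) = 5/4·(7,1) = (8.7500,1.2500)
o1: d²=25 ≤ ρ²=37; F_rep = 5·(5,0)/25² = (0.0400,0.0000)
F = F_att + ΣF_rep = (8.7900,1.2500)
p' = p + 1/10·F = (-1.1210,-2.8750)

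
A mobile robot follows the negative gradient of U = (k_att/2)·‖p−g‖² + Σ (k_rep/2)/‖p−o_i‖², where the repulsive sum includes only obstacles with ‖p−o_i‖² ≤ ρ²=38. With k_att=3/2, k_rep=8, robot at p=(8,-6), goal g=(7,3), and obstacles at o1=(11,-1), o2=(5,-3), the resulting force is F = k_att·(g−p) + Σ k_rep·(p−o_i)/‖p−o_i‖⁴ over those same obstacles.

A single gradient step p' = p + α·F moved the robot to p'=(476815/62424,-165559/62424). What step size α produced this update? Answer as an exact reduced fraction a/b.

F_att = 3/2·(g−p) = 3/2·(-1,9) = (-1.5000,13.5000)
o1: d²=34 ≤ ρ²=38; F_rep = 8·(-3,-5)/34² = (-0.0208,-0.0346)
o2: d²=18 ≤ ρ²=38; F_rep = 8·(3,-3)/18² = (0.0741,-0.0741)
F = F_att + ΣF_rep = (-1.4467,13.3913)
Δp = p'−p = (-0.3617,3.3478); α = Δx/Fx = (-22577/62424) / (-22577/15606) = 1/4
check: Δy/Fy = (208985/62424) / (208985/15606) = 1/4 ✓

α = 1/4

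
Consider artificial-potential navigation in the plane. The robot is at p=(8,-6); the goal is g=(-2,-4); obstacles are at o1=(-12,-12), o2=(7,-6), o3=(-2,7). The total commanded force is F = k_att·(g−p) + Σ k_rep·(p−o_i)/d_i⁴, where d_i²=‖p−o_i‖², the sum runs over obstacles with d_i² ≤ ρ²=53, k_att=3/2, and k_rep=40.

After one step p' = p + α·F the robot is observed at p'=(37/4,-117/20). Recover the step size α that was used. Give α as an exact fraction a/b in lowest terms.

F_att = 3/2·(g−p) = 3/2·(-10,2) = (-15.0000,3.0000)
o1: d²=436 > ρ²=53 → inactive
o2: d²=1 ≤ ρ²=53; F_rep = 40·(1,0)/1² = (40.0000,0.0000)
o3: d²=269 > ρ²=53 → inactive
F = F_att + ΣF_rep = (25.0000,3.0000)
Δp = p'−p = (1.2500,0.1500); α = Δx/Fx = (5/4) / (25) = 1/20
check: Δy/Fy = (3/20) / (3) = 1/20 ✓

α = 1/20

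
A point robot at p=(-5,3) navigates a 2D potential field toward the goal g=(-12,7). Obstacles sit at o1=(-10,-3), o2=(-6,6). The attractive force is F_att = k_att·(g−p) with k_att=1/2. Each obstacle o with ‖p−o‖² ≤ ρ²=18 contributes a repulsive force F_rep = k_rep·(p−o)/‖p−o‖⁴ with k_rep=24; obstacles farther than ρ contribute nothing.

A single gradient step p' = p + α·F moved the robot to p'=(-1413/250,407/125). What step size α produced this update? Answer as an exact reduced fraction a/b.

α = 1/5

F_att = 1/2·(g−p) = 1/2·(-7,4) = (-3.5000,2.0000)
o1: d²=61 > ρ²=18 → inactive
o2: d²=10 ≤ ρ²=18; F_rep = 24·(1,-3)/10² = (0.2400,-0.7200)
F = F_att + ΣF_rep = (-3.2600,1.2800)
Δp = p'−p = (-0.6520,0.2560); α = Δx/Fx = (-163/250) / (-163/50) = 1/5
check: Δy/Fy = (32/125) / (32/25) = 1/5 ✓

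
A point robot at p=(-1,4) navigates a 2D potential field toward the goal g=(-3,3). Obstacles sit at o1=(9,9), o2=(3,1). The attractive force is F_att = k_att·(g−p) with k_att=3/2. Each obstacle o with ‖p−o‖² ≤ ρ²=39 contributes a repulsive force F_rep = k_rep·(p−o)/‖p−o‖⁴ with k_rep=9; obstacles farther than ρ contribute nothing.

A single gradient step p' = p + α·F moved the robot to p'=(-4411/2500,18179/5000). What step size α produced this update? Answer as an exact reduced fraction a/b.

α = 1/4

F_att = 3/2·(g−p) = 3/2·(-2,-1) = (-3.0000,-1.5000)
o1: d²=125 > ρ²=39 → inactive
o2: d²=25 ≤ ρ²=39; F_rep = 9·(-4,3)/25² = (-0.0576,0.0432)
F = F_att + ΣF_rep = (-3.0576,-1.4568)
Δp = p'−p = (-0.7644,-0.3642); α = Δx/Fx = (-1911/2500) / (-1911/625) = 1/4
check: Δy/Fy = (-1821/5000) / (-1821/1250) = 1/4 ✓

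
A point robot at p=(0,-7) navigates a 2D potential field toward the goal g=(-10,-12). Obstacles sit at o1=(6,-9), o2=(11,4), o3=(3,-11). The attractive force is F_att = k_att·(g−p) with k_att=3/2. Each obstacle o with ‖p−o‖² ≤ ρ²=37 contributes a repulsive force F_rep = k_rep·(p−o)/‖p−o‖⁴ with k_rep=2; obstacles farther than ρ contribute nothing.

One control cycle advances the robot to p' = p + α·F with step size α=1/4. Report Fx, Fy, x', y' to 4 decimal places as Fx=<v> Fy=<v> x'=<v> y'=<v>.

Fx=-15.0096 Fy=-7.4872 x'=-3.7524 y'=-8.8718

F_att = 3/2·(g−p) = 3/2·(-10,-5) = (-15.0000,-7.5000)
o1: d²=40 > ρ²=37 → inactive
o2: d²=242 > ρ²=37 → inactive
o3: d²=25 ≤ ρ²=37; F_rep = 2·(-3,4)/25² = (-0.0096,0.0128)
F = F_att + ΣF_rep = (-15.0096,-7.4872)
p' = p + 1/4·F = (-3.7524,-8.8718)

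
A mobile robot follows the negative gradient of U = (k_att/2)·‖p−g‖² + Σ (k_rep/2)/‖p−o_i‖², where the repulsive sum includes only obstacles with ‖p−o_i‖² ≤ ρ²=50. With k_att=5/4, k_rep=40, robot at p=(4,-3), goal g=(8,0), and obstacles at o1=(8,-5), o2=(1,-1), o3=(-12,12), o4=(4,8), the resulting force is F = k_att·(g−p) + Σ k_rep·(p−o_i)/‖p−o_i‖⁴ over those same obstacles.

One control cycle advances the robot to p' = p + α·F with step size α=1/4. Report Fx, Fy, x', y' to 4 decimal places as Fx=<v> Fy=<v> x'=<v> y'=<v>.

Fx=5.3101 Fy=3.4766 x'=5.3275 y'=-2.1308

F_att = 5/4·(g−p) = 5/4·(4,3) = (5.0000,3.7500)
o1: d²=20 ≤ ρ²=50; F_rep = 40·(-4,2)/20² = (-0.4000,0.2000)
o2: d²=13 ≤ ρ²=50; F_rep = 40·(3,-2)/13² = (0.7101,-0.4734)
o3: d²=481 > ρ²=50 → inactive
o4: d²=121 > ρ²=50 → inactive
F = F_att + ΣF_rep = (5.3101,3.4766)
p' = p + 1/4·F = (5.3275,-2.1308)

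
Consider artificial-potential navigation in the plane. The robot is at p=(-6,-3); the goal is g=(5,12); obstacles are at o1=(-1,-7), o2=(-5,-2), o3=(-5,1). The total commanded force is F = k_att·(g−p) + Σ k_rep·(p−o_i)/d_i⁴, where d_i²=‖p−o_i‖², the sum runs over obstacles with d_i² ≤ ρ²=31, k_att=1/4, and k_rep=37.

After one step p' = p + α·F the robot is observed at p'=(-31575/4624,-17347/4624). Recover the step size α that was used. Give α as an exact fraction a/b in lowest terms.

F_att = 1/4·(g−p) = 1/4·(11,15) = (2.7500,3.7500)
o1: d²=41 > ρ²=31 → inactive
o2: d²=2 ≤ ρ²=31; F_rep = 37·(-1,-1)/2² = (-9.2500,-9.2500)
o3: d²=17 ≤ ρ²=31; F_rep = 37·(-1,-4)/17² = (-0.1280,-0.5121)
F = F_att + ΣF_rep = (-6.6280,-6.0121)
Δp = p'−p = (-0.8285,-0.7515); α = Δx/Fx = (-3831/4624) / (-3831/578) = 1/8
check: Δy/Fy = (-3475/4624) / (-3475/578) = 1/8 ✓

α = 1/8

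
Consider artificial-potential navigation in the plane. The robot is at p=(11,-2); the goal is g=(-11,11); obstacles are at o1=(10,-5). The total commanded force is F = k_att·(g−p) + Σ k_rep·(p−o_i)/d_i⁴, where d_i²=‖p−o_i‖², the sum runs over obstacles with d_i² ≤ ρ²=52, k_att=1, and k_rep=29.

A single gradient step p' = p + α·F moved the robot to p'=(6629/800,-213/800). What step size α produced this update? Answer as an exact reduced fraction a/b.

α = 1/8

F_att = 1·(g−p) = 1·(-22,13) = (-22.0000,13.0000)
o1: d²=10 ≤ ρ²=52; F_rep = 29·(1,3)/10² = (0.2900,0.8700)
F = F_att + ΣF_rep = (-21.7100,13.8700)
Δp = p'−p = (-2.7138,1.7337); α = Δx/Fx = (-2171/800) / (-2171/100) = 1/8
check: Δy/Fy = (1387/800) / (1387/100) = 1/8 ✓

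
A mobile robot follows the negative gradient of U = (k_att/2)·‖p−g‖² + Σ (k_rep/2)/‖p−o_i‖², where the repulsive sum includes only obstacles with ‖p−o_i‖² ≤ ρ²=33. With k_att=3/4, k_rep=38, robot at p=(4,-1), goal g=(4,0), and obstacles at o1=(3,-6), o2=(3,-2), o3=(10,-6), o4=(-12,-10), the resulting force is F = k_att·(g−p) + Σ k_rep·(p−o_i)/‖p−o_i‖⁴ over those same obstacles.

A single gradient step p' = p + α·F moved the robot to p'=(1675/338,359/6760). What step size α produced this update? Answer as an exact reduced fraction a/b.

α = 1/10

F_att = 3/4·(g−p) = 3/4·(0,1) = (0.0000,0.7500)
o1: d²=26 ≤ ρ²=33; F_rep = 38·(1,5)/26² = (0.0562,0.2811)
o2: d²=2 ≤ ρ²=33; F_rep = 38·(1,1)/2² = (9.5000,9.5000)
o3: d²=61 > ρ²=33 → inactive
o4: d²=337 > ρ²=33 → inactive
F = F_att + ΣF_rep = (9.5562,10.5311)
Δp = p'−p = (0.9556,1.0531); α = Δx/Fx = (323/338) / (1615/169) = 1/10
check: Δy/Fy = (7119/6760) / (7119/676) = 1/10 ✓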